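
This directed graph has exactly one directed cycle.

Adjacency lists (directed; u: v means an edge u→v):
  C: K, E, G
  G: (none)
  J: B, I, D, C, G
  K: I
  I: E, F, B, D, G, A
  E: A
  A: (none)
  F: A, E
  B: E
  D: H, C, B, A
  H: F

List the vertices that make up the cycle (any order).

C, D, I, K

DFS with gray/black marking from D:
D gray
  H gray
    F gray
      A gray
      A black
      E gray
        E→A: A black — skip
      E black
    F black
  H black
  C gray
    K gray
      I gray
        I→E: E black — skip
        I→F: F black — skip
        B gray
          B→E: E black — skip
        B black
        I→D: D is gray → back edge
Back edge closes the cycle D → C → K → I → D; its vertices are {C, D, I, K}.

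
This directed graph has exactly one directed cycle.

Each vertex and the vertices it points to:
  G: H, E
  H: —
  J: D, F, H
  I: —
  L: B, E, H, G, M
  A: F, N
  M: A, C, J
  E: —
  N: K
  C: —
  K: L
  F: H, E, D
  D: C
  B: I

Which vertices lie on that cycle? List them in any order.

A, K, L, M, N

DFS with gray/black marking from L:
L gray
  B gray
    I gray
    I black
  B black
  E gray
  E black
  H gray
  H black
  G gray
    G→H: H black — skip
    G→E: E black — skip
  G black
  M gray
    A gray
      F gray
        F→H: H black — skip
        F→E: E black — skip
        D gray
          C gray
          C black
        D black
      F black
      N gray
        K gray
          K→L: L is gray → back edge
Back edge closes the cycle L → M → A → N → K → L; its vertices are {A, K, L, M, N}.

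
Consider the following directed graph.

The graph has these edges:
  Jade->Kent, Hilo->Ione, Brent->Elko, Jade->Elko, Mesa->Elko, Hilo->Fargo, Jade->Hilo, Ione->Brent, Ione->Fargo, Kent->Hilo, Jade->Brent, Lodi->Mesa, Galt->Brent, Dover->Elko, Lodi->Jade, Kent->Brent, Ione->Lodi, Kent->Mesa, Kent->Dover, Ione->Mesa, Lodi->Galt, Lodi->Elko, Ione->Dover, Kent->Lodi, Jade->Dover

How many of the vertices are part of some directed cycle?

5

A vertex is on a directed cycle iff it belongs to a strongly connected component of size ≥ 2 (or has a self-loop).
The vertices on cycles are {Hilo, Ione, Jade, Kent, Lodi} — 5 in total.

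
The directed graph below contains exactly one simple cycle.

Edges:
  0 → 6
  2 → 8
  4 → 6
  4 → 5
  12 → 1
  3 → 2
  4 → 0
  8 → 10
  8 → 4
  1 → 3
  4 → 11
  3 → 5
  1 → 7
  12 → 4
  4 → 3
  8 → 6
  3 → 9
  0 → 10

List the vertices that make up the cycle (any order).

2, 3, 4, 8

DFS with gray/black marking from 4:
4 gray
  11 gray
  11 black
  3 gray
    5 gray
    5 black
    2 gray
      8 gray
        8→4: 4 is gray → back edge
Back edge closes the cycle 4 → 3 → 2 → 8 → 4; its vertices are {2, 3, 4, 8}.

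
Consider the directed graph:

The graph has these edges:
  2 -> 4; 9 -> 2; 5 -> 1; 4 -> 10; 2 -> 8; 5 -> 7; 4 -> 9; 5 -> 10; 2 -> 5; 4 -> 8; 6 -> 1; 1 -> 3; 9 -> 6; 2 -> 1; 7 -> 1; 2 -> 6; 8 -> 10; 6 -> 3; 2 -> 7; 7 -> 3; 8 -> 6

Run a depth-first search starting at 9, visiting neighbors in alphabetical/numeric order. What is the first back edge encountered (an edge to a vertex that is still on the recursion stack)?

DFS from 9 (visiting neighbors in alphabetical/numeric order); mark gray on enter, black on exit:
9 gray
  2 gray
    1 gray
      3 gray
      3 black
    1 black
    4 gray
      8 gray
        6 gray
          6→1: 1 black — skip
          6→3: 3 black — skip
        6 black
        10 gray
        10 black
      8 black
      4→9: 9 is gray → back edge
First back edge: 4 → 9.

4->9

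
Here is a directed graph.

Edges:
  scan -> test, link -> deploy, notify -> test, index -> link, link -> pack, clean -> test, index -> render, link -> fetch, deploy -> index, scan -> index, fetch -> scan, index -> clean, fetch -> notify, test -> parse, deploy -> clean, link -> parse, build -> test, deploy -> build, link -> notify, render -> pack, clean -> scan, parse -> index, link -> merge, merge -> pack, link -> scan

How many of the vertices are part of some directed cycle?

A vertex is on a directed cycle iff it belongs to a strongly connected component of size ≥ 2 (or has a self-loop).
The vertices on cycles are {link, scan, test, build, clean, fetch, index, parse, deploy, notify} — 10 in total.

10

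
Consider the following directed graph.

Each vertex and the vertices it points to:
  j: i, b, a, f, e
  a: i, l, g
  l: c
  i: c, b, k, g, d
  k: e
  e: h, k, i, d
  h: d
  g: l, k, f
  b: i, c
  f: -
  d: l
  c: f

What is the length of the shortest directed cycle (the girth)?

2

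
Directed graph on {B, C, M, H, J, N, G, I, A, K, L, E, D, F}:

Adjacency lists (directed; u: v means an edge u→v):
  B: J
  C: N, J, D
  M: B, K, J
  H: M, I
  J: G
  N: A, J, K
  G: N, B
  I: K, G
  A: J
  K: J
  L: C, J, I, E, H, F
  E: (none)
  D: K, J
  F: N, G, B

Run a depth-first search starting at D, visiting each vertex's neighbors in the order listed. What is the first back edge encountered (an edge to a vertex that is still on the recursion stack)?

A->J

DFS from D (visiting each vertex's neighbors in the order listed); mark gray on enter, black on exit:
D gray
  K gray
    J gray
      G gray
        N gray
          A gray
            A→J: J is gray → back edge
First back edge: A → J.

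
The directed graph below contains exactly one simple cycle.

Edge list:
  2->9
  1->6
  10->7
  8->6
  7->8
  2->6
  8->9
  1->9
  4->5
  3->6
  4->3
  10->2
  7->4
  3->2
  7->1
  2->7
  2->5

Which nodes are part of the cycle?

2, 3, 4, 7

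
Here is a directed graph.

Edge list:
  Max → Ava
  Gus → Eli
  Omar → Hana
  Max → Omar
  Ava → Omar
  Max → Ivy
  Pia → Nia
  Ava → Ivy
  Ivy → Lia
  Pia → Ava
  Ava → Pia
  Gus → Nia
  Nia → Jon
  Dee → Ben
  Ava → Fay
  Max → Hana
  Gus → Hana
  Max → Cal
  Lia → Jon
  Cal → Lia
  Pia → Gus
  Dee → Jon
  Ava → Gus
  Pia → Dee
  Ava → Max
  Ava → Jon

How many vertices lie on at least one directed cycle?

A vertex is on a directed cycle iff it belongs to a strongly connected component of size ≥ 2 (or has a self-loop).
The vertices on cycles are {Ava, Max, Pia} — 3 in total.

3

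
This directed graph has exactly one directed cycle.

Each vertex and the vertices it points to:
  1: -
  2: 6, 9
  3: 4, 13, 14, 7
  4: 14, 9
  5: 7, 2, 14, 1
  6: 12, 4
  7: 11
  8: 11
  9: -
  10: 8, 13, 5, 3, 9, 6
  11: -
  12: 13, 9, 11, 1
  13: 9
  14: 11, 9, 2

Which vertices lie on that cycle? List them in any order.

2, 4, 6, 14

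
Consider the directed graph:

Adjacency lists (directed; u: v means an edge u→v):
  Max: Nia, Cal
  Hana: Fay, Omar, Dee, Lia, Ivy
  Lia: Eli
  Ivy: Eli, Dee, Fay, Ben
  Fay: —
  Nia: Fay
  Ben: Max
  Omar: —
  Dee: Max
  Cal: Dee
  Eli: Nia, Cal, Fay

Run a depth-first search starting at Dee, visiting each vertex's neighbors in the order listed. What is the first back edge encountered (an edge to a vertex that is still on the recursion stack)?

Cal->Dee

DFS from Dee (visiting each vertex's neighbors in the order listed); mark gray on enter, black on exit:
Dee gray
  Max gray
    Nia gray
      Fay gray
      Fay black
    Nia black
    Cal gray
      Cal→Dee: Dee is gray → back edge
First back edge: Cal → Dee.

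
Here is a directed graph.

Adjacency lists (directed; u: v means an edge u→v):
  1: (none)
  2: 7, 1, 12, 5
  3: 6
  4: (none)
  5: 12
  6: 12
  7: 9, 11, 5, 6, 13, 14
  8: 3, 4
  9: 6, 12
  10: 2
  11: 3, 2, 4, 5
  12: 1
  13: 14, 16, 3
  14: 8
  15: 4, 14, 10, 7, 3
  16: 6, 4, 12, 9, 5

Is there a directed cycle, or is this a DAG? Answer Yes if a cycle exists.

DFS with white/gray/black marking, starting from 13:
13 gray
  14 gray
    8 gray
      3 gray
        6 gray
          12 gray
            1 gray
            1 black
          12 black
        6 black
      3 black
      4 gray
      4 black
    8 black
  14 black
  16 gray
    16→6: 6 black — skip
    16→4: 4 black — skip
    16→12: 12 black — skip
    9 gray
      9→6: 6 black — skip
      9→12: 12 black — skip
    9 black
    5 gray
      5→12: 12 black — skip
    5 black
  16 black
  13→3: 3 black — skip
13 black
2 gray
  7 gray
    7→9: 9 black — skip
    11 gray
      11→3: 3 black — skip
      11→2: 2 is gray → back edge
Back edge found, so a cycle exists: 2 → 7 → 11 → 2.

Yes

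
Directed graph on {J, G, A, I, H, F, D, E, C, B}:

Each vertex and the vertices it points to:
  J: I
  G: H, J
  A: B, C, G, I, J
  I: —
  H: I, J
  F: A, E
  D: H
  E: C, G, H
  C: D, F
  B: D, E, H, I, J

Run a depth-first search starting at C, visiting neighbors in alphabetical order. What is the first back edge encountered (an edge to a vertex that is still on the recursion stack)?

E->C

DFS from C (visiting neighbors in alphabetical order); mark gray on enter, black on exit:
C gray
  D gray
    H gray
      I gray
      I black
      J gray
        J→I: I black — skip
      J black
    H black
  D black
  F gray
    A gray
      B gray
        B→D: D black — skip
        E gray
          E→C: C is gray → back edge
First back edge: E → C.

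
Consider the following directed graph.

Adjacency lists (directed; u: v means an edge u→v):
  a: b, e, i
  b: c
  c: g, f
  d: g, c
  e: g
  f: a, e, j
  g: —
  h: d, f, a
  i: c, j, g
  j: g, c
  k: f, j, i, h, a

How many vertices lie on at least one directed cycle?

A vertex is on a directed cycle iff it belongs to a strongly connected component of size ≥ 2 (or has a self-loop).
The vertices on cycles are {a, b, c, f, i, j} — 6 in total.

6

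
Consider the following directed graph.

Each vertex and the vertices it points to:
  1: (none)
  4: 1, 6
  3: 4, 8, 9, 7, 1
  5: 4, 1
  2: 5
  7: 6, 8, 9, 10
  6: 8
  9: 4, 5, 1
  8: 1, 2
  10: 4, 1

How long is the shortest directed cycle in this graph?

For each vertex v, BFS finds the shortest path from v back to v.
The shortest such closed walk is 6 → 8 → 2 → 5 → 4 → 6, length 5.

5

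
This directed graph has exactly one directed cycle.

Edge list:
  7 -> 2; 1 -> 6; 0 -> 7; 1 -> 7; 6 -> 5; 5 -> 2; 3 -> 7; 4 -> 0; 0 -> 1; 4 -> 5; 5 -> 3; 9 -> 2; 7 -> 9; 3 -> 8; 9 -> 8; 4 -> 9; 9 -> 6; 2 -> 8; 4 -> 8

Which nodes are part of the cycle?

DFS with gray/black marking from 5:
5 gray
  2 gray
    8 gray
    8 black
  2 black
  3 gray
    3→8: 8 black — skip
    7 gray
      7→2: 2 black — skip
      9 gray
        6 gray
          6→5: 5 is gray → back edge
Back edge closes the cycle 5 → 3 → 7 → 9 → 6 → 5; its vertices are {3, 5, 6, 7, 9}.

3, 5, 6, 7, 9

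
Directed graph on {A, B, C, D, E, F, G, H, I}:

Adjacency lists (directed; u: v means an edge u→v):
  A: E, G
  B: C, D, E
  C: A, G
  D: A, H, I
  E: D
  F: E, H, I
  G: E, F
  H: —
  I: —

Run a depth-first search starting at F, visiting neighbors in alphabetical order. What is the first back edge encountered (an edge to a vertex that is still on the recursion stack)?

A->E

DFS from F (visiting neighbors in alphabetical order); mark gray on enter, black on exit:
F gray
  E gray
    D gray
      A gray
        A→E: E is gray → back edge
First back edge: A → E.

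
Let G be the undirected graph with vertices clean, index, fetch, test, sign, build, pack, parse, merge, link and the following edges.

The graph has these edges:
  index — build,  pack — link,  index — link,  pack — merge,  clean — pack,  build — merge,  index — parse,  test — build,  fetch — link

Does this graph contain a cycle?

DFS, tracking each vertex's parent; an edge to a visited non-parent vertex closes a cycle.
Start from merge:
visit merge (parent –)
  visit build (parent merge)
    visit index (parent build)
      index–build: parent, skip
      visit parse (parent index)
        parse–index: parent, skip
      visit link (parent index)
        visit pack (parent link)
          pack–link: parent, skip
          pack–merge: merge visited and ≠ parent → cycle
Cycle: merge – build – index – link – pack – merge.

Yes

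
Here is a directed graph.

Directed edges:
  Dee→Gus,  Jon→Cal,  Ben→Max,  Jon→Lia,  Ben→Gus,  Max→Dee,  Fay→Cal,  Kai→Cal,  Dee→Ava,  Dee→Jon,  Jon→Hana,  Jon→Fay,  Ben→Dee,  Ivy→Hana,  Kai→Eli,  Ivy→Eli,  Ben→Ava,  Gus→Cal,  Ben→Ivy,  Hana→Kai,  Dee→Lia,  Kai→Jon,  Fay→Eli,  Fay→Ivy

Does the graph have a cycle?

DFS with white/gray/black marking, starting from Eli:
Eli gray
Eli black
Ben gray
  Dee gray
    Lia gray
    Lia black
    Jon gray
      Hana gray
        Kai gray
          Cal gray
          Cal black
          Kai→Eli: Eli black — skip
          Kai→Jon: Jon is gray → back edge
Back edge found, so a cycle exists: Jon → Hana → Kai → Jon.

Yes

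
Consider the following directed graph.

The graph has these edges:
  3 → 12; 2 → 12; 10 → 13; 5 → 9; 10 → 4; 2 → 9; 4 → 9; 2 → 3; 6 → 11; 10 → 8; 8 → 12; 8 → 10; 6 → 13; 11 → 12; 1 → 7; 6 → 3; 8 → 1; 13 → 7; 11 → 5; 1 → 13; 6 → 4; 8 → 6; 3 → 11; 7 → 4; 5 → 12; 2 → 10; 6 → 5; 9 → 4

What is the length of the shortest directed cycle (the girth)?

For each vertex v, BFS finds the shortest path from v back to v.
The shortest such closed walk is 10 → 8 → 10, length 2.

2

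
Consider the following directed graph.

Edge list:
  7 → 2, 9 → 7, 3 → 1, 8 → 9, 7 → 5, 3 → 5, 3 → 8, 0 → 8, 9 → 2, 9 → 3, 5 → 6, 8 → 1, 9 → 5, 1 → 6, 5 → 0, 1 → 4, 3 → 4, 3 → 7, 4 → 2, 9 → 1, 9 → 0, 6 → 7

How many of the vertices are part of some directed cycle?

8

A vertex is on a directed cycle iff it belongs to a strongly connected component of size ≥ 2 (or has a self-loop).
The vertices on cycles are {0, 1, 3, 5, 6, 7, 8, 9} — 8 in total.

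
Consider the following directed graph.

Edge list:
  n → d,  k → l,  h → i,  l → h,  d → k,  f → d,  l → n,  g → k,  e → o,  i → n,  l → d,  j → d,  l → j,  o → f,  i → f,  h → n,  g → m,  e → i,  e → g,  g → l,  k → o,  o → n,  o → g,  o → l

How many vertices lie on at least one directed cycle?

A vertex is on a directed cycle iff it belongs to a strongly connected component of size ≥ 2 (or has a self-loop).
The vertices on cycles are {d, f, g, h, i, j, k, l, n, o} — 10 in total.

10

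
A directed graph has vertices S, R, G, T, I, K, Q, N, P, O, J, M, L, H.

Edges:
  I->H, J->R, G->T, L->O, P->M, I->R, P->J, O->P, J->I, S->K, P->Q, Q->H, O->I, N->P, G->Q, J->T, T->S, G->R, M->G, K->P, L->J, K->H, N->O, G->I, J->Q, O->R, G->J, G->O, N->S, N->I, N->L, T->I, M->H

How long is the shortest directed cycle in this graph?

For each vertex v, BFS finds the shortest path from v back to v.
The shortest such closed walk is O → P → M → G → O, length 4.

4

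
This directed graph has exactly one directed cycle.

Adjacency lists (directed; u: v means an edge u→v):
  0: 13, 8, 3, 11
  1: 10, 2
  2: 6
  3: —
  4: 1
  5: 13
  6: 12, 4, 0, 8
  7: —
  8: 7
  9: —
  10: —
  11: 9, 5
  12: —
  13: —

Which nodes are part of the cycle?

DFS with gray/black marking from 6:
6 gray
  12 gray
  12 black
  4 gray
    1 gray
      10 gray
      10 black
      2 gray
        2→6: 6 is gray → back edge
Back edge closes the cycle 6 → 4 → 1 → 2 → 6; its vertices are {1, 2, 4, 6}.

1, 2, 4, 6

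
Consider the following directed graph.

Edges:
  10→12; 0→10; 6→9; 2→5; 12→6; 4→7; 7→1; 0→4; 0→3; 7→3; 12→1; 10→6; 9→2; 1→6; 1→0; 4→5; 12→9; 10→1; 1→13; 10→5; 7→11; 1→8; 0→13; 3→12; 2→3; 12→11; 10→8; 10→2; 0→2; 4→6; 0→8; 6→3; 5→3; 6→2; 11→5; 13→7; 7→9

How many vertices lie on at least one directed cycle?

13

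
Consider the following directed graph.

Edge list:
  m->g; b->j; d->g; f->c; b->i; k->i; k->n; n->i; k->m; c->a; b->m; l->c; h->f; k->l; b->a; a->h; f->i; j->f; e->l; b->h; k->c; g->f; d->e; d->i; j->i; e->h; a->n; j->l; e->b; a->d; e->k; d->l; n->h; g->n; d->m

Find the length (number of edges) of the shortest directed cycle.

For each vertex v, BFS finds the shortest path from v back to v.
The shortest such closed walk is d → e → b → a → d, length 4.

4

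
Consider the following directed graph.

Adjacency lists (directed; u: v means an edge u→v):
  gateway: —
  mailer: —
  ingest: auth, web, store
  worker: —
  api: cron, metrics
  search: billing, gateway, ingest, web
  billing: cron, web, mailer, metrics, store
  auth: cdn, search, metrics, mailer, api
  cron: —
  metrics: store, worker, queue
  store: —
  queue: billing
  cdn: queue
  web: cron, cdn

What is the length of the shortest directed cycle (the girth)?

3

For each vertex v, BFS finds the shortest path from v back to v.
The shortest such closed walk is search → ingest → auth → search, length 3.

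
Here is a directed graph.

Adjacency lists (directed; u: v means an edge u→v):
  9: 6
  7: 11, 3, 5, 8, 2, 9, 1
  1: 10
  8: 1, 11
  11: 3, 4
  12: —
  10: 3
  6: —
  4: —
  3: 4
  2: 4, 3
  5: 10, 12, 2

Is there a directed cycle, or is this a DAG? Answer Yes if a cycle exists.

No

DFS with white/gray/black marking, starting from 6:
6 gray
6 black
9 gray
  9→6: 6 black — skip
9 black
7 gray
  11 gray
    3 gray
      4 gray
      4 black
    3 black
    11→4: 4 black — skip
  11 black
  7→3: 3 black — skip
  5 gray
    10 gray
      10→3: 3 black — skip
    10 black
    12 gray
    12 black
    2 gray
      2→4: 4 black — skip
      2→3: 3 black — skip
    2 black
  5 black
  8 gray
    1 gray
      1→10: 10 black — skip
    1 black
    8→11: 11 black — skip
  8 black
  7→2: 2 black — skip
  7→9: 9 black — skip
  7→1: 1 black — skip
7 black
Every edge goes to a white or black vertex — no back edge, so the graph is acyclic.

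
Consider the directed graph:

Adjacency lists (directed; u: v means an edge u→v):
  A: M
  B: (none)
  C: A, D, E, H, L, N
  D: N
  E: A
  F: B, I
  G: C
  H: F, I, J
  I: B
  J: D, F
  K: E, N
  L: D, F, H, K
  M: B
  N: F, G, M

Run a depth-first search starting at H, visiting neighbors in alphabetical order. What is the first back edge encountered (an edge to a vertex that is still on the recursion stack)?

DFS from H (visiting neighbors in alphabetical order); mark gray on enter, black on exit:
H gray
  F gray
    B gray
    B black
    I gray
      I→B: B black — skip
    I black
  F black
  H→I: I black — skip
  J gray
    D gray
      N gray
        N→F: F black — skip
        G gray
          C gray
            A gray
              M gray
                M→B: B black — skip
              M black
            A black
            C→D: D is gray → back edge
First back edge: C → D.

C→D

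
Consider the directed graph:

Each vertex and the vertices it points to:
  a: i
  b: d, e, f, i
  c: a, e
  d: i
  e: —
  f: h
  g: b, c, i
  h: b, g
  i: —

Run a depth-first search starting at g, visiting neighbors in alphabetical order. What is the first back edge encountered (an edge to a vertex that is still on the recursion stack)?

DFS from g (visiting neighbors in alphabetical order); mark gray on enter, black on exit:
g gray
  b gray
    d gray
      i gray
      i black
    d black
    e gray
    e black
    f gray
      h gray
        h→b: b is gray → back edge
First back edge: h → b.

h->b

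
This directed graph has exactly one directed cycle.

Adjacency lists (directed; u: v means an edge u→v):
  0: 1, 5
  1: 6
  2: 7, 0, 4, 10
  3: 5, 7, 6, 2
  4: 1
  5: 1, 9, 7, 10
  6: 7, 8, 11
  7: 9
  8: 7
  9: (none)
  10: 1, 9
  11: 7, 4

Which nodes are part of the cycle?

1, 4, 6, 11

DFS with gray/black marking from 6:
6 gray
  7 gray
    9 gray
    9 black
  7 black
  8 gray
    8→7: 7 black — skip
  8 black
  11 gray
    11→7: 7 black — skip
    4 gray
      1 gray
        1→6: 6 is gray → back edge
Back edge closes the cycle 6 → 11 → 4 → 1 → 6; its vertices are {1, 4, 6, 11}.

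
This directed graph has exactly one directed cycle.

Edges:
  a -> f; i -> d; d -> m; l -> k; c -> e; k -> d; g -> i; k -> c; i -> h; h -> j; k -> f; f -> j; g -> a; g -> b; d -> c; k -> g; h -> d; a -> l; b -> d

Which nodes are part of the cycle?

DFS with gray/black marking from a:
a gray
  f gray
    j gray
    j black
  f black
  l gray
    k gray
      g gray
        b gray
          d gray
            c gray
              e gray
              e black
            c black
            m gray
            m black
          d black
        b black
        g→a: a is gray → back edge
Back edge closes the cycle a → l → k → g → a; its vertices are {a, g, k, l}.

a, g, k, l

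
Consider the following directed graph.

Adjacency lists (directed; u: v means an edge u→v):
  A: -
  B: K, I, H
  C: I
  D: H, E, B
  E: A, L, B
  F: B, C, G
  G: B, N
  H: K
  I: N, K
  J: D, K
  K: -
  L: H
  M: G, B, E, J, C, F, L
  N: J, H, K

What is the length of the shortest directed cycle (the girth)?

For each vertex v, BFS finds the shortest path from v back to v.
The shortest such closed walk is N → J → D → B → I → N, length 5.

5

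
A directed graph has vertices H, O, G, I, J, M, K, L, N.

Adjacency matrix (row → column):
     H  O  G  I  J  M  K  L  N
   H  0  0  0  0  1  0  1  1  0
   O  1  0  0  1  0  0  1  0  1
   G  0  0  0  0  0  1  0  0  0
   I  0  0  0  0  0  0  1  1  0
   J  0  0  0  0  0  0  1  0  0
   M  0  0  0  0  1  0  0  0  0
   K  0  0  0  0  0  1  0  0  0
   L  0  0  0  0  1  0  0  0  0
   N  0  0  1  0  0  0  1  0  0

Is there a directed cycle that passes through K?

K is on a cycle iff K can reach itself via ≥1 edge.
K → M → J → K — yes.

Yes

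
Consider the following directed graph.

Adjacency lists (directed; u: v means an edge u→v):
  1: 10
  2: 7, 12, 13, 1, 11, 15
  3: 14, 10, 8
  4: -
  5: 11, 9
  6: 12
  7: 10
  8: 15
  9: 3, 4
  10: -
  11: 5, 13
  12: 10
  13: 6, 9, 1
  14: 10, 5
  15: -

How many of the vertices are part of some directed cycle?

6

A vertex is on a directed cycle iff it belongs to a strongly connected component of size ≥ 2 (or has a self-loop).
The vertices on cycles are {3, 5, 9, 11, 13, 14} — 6 in total.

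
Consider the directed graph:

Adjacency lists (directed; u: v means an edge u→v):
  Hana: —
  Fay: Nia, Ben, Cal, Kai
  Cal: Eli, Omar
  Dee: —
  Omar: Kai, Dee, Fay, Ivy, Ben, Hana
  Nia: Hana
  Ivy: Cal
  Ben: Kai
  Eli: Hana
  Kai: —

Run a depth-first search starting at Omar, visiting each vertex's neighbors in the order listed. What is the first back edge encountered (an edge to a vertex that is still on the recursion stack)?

Cal→Omar

DFS from Omar (visiting each vertex's neighbors in the order listed); mark gray on enter, black on exit:
Omar gray
  Kai gray
  Kai black
  Dee gray
  Dee black
  Fay gray
    Nia gray
      Hana gray
      Hana black
    Nia black
    Ben gray
      Ben→Kai: Kai black — skip
    Ben black
    Cal gray
      Eli gray
        Eli→Hana: Hana black — skip
      Eli black
      Cal→Omar: Omar is gray → back edge
First back edge: Cal → Omar.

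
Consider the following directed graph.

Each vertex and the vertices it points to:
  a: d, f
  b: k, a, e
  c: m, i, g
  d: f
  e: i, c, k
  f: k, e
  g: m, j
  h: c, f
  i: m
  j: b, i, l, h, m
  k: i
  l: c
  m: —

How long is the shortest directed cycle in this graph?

4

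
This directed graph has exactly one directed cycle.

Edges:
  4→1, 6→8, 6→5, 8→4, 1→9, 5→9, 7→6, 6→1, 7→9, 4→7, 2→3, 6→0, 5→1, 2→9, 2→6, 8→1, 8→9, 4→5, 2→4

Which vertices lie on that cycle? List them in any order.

4, 6, 7, 8

DFS with gray/black marking from 6:
6 gray
  1 gray
    9 gray
    9 black
  1 black
  8 gray
    4 gray
      4→1: 1 black — skip
      7 gray
        7→9: 9 black — skip
        7→6: 6 is gray → back edge
Back edge closes the cycle 6 → 8 → 4 → 7 → 6; its vertices are {4, 6, 7, 8}.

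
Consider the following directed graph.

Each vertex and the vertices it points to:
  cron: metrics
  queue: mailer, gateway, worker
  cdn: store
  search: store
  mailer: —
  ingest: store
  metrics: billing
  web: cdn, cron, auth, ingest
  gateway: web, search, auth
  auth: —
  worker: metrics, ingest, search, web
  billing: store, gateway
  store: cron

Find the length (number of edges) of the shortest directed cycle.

4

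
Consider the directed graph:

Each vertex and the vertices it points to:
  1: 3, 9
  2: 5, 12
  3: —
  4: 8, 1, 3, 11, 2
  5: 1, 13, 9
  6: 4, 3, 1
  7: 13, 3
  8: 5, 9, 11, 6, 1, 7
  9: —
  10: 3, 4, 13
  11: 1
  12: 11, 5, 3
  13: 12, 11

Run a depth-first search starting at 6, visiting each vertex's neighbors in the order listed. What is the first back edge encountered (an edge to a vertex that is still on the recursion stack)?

DFS from 6 (visiting each vertex's neighbors in the order listed); mark gray on enter, black on exit:
6 gray
  4 gray
    8 gray
      5 gray
        1 gray
          3 gray
          3 black
          9 gray
          9 black
        1 black
        13 gray
          12 gray
            11 gray
              11→1: 1 black — skip
            11 black
            12→5: 5 is gray → back edge
First back edge: 12 → 5.

12->5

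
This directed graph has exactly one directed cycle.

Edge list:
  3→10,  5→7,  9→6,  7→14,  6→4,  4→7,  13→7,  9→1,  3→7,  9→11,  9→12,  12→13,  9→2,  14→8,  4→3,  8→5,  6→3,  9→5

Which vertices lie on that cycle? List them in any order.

5, 7, 8, 14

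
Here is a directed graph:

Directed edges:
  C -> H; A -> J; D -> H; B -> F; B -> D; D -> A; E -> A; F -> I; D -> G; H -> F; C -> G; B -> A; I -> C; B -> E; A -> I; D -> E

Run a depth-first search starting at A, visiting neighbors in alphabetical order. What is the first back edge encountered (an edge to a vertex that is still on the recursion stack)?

DFS from A (visiting neighbors in alphabetical order); mark gray on enter, black on exit:
A gray
  I gray
    C gray
      G gray
      G black
      H gray
        F gray
          F→I: I is gray → back edge
First back edge: F → I.

F->I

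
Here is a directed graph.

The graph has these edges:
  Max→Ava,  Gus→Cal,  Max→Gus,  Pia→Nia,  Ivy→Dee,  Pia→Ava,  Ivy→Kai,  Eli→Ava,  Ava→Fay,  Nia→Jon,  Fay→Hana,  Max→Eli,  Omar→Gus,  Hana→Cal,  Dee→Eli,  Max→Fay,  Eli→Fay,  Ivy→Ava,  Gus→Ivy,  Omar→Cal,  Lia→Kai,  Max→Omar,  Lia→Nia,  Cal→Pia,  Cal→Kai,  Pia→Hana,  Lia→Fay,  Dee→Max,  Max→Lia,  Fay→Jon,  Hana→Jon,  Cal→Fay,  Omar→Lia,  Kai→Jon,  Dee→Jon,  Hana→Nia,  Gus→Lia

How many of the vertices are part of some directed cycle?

10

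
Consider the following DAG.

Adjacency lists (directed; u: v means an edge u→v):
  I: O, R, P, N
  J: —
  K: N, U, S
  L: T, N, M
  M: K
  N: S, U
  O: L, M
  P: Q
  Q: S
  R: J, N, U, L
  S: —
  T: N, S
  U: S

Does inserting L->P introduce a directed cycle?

No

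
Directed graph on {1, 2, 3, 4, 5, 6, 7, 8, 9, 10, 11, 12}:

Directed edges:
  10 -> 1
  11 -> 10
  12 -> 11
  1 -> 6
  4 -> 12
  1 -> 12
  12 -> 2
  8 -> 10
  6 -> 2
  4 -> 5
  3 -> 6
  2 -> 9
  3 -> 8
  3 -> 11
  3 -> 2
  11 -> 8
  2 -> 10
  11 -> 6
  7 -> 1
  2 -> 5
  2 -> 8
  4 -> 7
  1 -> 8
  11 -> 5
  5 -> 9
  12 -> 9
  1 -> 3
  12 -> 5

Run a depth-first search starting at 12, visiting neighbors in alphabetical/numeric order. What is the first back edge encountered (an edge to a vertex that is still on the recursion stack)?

3->2

DFS from 12 (visiting neighbors in alphabetical/numeric order); mark gray on enter, black on exit:
12 gray
  2 gray
    5 gray
      9 gray
      9 black
    5 black
    8 gray
      10 gray
        1 gray
          3 gray
            3→2: 2 is gray → back edge
First back edge: 3 → 2.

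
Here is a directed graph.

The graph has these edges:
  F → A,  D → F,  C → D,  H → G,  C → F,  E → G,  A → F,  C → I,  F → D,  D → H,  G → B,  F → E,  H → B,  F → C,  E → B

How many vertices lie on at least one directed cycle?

4

A vertex is on a directed cycle iff it belongs to a strongly connected component of size ≥ 2 (or has a self-loop).
The vertices on cycles are {A, C, D, F} — 4 in total.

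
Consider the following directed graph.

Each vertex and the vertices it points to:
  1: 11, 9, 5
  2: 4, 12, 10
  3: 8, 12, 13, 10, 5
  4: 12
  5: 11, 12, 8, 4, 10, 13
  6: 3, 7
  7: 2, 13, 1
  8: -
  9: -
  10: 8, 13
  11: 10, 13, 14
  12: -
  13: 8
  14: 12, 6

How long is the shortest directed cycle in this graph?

5

For each vertex v, BFS finds the shortest path from v back to v.
The shortest such closed walk is 14 → 6 → 3 → 5 → 11 → 14, length 5.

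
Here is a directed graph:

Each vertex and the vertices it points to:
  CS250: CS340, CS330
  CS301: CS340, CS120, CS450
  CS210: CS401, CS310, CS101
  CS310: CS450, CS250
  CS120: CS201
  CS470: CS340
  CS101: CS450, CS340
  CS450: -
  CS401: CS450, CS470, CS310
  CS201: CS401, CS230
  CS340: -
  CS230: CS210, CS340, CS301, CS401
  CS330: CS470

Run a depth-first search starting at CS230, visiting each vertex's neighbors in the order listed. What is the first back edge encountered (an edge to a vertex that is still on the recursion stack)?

CS201->CS230

DFS from CS230 (visiting each vertex's neighbors in the order listed); mark gray on enter, black on exit:
CS230 gray
  CS210 gray
    CS401 gray
      CS450 gray
      CS450 black
      CS470 gray
        CS340 gray
        CS340 black
      CS470 black
      CS310 gray
        CS310→CS450: CS450 black — skip
        CS250 gray
          CS250→CS340: CS340 black — skip
          CS330 gray
            CS330→CS470: CS470 black — skip
          CS330 black
        CS250 black
      CS310 black
    CS401 black
    CS210→CS310: CS310 black — skip
    CS101 gray
      CS101→CS450: CS450 black — skip
      CS101→CS340: CS340 black — skip
    CS101 black
  CS210 black
  CS230→CS340: CS340 black — skip
  CS301 gray
    CS301→CS340: CS340 black — skip
    CS120 gray
      CS201 gray
        CS201→CS401: CS401 black — skip
        CS201→CS230: CS230 is gray → back edge
First back edge: CS201 → CS230.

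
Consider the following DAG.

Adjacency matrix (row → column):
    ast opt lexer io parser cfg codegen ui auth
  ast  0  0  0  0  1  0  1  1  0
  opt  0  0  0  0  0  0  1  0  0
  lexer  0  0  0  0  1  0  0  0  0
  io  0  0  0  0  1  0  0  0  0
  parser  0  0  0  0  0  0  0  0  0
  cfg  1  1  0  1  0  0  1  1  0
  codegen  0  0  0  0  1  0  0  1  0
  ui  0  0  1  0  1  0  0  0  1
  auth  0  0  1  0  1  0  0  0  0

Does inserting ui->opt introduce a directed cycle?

Adding ui→opt creates a cycle iff opt can already reach ui.
Path from opt: opt → codegen → ui.
So opt → … → ui → opt is a cycle.

Yes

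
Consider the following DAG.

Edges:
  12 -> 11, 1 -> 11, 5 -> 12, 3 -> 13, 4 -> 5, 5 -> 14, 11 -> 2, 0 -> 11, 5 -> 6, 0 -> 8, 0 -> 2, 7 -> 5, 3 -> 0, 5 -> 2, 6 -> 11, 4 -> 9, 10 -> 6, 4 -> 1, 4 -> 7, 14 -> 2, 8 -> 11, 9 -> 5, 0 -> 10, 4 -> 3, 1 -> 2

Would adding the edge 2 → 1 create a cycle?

Adding 2→1 creates a cycle iff 1 can already reach 2.
Path from 1: 1 → 2.
So 1 → … → 2 → 1 is a cycle.

Yes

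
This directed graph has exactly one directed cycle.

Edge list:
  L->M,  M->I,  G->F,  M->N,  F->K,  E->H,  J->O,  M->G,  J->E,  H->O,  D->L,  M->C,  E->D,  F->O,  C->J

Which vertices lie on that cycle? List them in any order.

DFS with gray/black marking from M:
M gray
  C gray
    J gray
      O gray
      O black
      E gray
        H gray
          H→O: O black — skip
        H black
        D gray
          L gray
            L→M: M is gray → back edge
Back edge closes the cycle M → C → J → E → D → L → M; its vertices are {C, D, E, J, L, M}.

C, D, E, J, L, M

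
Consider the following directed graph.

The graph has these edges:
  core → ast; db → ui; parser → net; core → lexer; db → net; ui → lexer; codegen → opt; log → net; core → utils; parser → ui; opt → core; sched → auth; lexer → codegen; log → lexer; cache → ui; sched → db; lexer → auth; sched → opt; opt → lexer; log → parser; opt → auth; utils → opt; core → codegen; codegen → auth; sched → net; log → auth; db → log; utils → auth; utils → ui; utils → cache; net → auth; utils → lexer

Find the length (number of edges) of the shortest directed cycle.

3

For each vertex v, BFS finds the shortest path from v back to v.
The shortest such closed walk is opt → lexer → codegen → opt, length 3.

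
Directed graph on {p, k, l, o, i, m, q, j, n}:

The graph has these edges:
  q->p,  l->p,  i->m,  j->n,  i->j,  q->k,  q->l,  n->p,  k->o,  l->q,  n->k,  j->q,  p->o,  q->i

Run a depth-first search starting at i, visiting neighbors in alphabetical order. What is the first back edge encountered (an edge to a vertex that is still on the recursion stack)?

q→i

DFS from i (visiting neighbors in alphabetical order); mark gray on enter, black on exit:
i gray
  j gray
    n gray
      k gray
        o gray
        o black
      k black
      p gray
        p→o: o black — skip
      p black
    n black
    q gray
      q→i: i is gray → back edge
First back edge: q → i.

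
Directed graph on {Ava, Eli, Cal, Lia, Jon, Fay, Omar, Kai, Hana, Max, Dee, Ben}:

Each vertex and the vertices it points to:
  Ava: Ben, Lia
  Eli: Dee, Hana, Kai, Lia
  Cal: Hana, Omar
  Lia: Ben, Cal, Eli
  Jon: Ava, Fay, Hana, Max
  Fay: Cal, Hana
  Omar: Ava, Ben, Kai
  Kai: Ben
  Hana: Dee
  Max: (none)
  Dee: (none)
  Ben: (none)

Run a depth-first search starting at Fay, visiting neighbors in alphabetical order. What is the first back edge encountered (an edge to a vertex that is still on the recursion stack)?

DFS from Fay (visiting neighbors in alphabetical order); mark gray on enter, black on exit:
Fay gray
  Cal gray
    Hana gray
      Dee gray
      Dee black
    Hana black
    Omar gray
      Ava gray
        Ben gray
        Ben black
        Lia gray
          Lia→Ben: Ben black — skip
          Lia→Cal: Cal is gray → back edge
First back edge: Lia → Cal.

Lia->Cal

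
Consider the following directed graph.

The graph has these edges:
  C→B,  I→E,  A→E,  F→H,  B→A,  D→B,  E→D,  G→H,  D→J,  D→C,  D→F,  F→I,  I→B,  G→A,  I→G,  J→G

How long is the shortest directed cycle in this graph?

For each vertex v, BFS finds the shortest path from v back to v.
The shortest such closed walk is D → F → I → E → D, length 4.

4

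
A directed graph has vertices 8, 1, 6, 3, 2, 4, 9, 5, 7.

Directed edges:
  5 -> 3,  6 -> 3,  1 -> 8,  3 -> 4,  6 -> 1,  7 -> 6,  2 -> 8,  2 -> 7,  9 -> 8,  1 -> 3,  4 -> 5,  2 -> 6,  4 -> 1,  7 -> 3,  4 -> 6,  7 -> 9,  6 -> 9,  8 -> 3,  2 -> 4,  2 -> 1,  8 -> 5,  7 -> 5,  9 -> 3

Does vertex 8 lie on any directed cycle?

Yes

8 is on a cycle iff 8 can reach itself via ≥1 edge.
8 → 3 → 4 → 1 → 8 — yes.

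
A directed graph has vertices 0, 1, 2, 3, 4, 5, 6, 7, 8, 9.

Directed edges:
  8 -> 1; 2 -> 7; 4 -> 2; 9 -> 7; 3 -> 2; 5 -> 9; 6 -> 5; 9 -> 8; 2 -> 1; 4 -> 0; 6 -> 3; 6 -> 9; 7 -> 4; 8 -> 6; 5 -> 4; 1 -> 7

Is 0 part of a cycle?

No

0 lies on a cycle iff there is a path from 0 back to itself.
Exploring from 0, it never reaches itself; equivalently, its strongly connected component is a singleton.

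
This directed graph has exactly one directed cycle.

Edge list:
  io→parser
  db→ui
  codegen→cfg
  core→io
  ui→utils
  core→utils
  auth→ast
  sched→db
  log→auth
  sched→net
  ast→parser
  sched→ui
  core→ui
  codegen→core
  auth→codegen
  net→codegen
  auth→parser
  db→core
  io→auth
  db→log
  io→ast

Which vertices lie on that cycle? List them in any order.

io, auth, core, codegen

DFS with gray/black marking from codegen:
codegen gray
  cfg gray
  cfg black
  core gray
    utils gray
    utils black
    io gray
      ast gray
        parser gray
        parser black
      ast black
      auth gray
        auth→ast: ast black — skip
        auth→codegen: codegen is gray → back edge
Back edge closes the cycle codegen → core → io → auth → codegen; its vertices are {io, auth, core, codegen}.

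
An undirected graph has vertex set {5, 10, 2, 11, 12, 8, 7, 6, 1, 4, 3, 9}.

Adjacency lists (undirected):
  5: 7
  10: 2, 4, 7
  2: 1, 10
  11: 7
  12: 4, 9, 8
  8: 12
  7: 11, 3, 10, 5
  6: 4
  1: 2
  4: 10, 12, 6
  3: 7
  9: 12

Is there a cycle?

DFS, tracking each vertex's parent; an edge to a visited non-parent vertex closes a cycle.
Start from 6:
visit 6 (parent –)
  visit 4 (parent 6)
    visit 10 (parent 4)
      visit 2 (parent 10)
        visit 1 (parent 2)
          1–2: parent, skip
        2–10: parent, skip
      10–4: parent, skip
      visit 7 (parent 10)
        visit 11 (parent 7)
          11–7: parent, skip
        visit 3 (parent 7)
          3–7: parent, skip
        7–10: parent, skip
        visit 5 (parent 7)
          5–7: parent, skip
    visit 12 (parent 4)
      12–4: parent, skip
      visit 9 (parent 12)
        9–12: parent, skip
      visit 8 (parent 12)
        8–12: parent, skip
    4–6: parent, skip
No non-parent visited neighbor found — the graph is a forest.

No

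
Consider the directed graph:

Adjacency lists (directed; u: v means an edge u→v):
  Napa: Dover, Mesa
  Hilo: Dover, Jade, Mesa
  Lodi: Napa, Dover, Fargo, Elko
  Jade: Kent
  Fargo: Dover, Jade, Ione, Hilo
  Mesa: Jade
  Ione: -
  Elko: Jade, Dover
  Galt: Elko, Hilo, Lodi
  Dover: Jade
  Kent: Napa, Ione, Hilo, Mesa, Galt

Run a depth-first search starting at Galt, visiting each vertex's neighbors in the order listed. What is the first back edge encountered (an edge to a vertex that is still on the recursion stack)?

Dover->Jade

DFS from Galt (visiting each vertex's neighbors in the order listed); mark gray on enter, black on exit:
Galt gray
  Elko gray
    Jade gray
      Kent gray
        Napa gray
          Dover gray
            Dover→Jade: Jade is gray → back edge
First back edge: Dover → Jade.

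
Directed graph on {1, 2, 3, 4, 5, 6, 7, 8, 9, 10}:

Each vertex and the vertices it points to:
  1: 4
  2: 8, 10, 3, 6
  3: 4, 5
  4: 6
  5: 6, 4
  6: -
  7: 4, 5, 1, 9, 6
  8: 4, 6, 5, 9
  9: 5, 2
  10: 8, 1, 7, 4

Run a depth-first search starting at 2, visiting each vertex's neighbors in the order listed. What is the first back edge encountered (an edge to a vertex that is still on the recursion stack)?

9→2

DFS from 2 (visiting each vertex's neighbors in the order listed); mark gray on enter, black on exit:
2 gray
  8 gray
    4 gray
      6 gray
      6 black
    4 black
    8→6: 6 black — skip
    5 gray
      5→6: 6 black — skip
      5→4: 4 black — skip
    5 black
    9 gray
      9→5: 5 black — skip
      9→2: 2 is gray → back edge
First back edge: 9 → 2.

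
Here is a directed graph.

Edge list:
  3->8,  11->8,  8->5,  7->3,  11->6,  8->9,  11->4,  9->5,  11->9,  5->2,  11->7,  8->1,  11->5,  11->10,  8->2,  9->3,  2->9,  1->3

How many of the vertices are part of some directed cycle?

A vertex is on a directed cycle iff it belongs to a strongly connected component of size ≥ 2 (or has a self-loop).
The vertices on cycles are {1, 2, 3, 5, 8, 9} — 6 in total.

6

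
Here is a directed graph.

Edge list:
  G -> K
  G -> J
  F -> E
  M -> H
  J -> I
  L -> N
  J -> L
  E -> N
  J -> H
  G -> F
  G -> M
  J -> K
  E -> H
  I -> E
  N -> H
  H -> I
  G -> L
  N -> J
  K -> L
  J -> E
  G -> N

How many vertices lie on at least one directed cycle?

7

A vertex is on a directed cycle iff it belongs to a strongly connected component of size ≥ 2 (or has a self-loop).
The vertices on cycles are {E, H, I, J, K, L, N} — 7 in total.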